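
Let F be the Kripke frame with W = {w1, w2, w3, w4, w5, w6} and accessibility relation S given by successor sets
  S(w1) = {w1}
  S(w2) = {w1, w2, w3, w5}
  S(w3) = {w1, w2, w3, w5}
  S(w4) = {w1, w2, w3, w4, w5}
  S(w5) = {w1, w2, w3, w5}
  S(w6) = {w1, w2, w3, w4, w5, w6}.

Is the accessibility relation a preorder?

Reflexive: yes — every world is S-related to itself.
Transitive: yes — every two-step S-path is closed by a direct edge.
So S is a preorder.

Yes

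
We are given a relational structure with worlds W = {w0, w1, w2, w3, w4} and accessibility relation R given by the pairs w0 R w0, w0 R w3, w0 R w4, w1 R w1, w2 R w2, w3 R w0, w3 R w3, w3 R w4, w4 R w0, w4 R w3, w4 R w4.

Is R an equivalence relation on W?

Reflexive: yes — every world is R-related to itself.
Symmetric: yes — every pair in R has its reverse in R.
Transitive: yes — every two-step R-path is closed by a direct edge.
So R is an equivalence relation.

Yes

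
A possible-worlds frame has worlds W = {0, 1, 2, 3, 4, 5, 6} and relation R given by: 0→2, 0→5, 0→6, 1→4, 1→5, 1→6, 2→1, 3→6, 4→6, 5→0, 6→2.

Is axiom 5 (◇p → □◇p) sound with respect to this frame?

Axiom 5 corresponds to the accessibility relation being Euclidean.
Euclidean: no — 0 R 2 and 0 R 5, but not 2 R 5.

No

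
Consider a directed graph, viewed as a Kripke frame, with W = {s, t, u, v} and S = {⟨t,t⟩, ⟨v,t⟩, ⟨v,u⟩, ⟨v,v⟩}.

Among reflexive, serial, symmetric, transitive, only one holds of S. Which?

transitive

Reflexive: no — s is not related to itself.
Serial: no — s has no S-successor.
Symmetric: no — v S t but not t S v.
Transitive: yes — every two-step S-path is closed by a direct edge.
Only transitive holds.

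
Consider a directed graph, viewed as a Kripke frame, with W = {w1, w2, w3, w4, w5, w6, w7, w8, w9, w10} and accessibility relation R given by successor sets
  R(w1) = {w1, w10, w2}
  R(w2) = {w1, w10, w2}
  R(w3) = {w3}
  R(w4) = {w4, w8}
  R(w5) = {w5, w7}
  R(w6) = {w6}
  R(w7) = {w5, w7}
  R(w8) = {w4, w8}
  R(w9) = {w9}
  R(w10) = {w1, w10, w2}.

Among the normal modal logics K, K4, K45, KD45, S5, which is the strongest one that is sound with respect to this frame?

Transitive (axiom 4): yes — every two-step R-path is closed by a direct edge.
Euclidean (axiom 5): yes — any two successors of a common world are R-related.
Serial (axiom D): yes — every world has a successor (e.g. w1 R w1).
Reflexive (axiom T): yes — every world is R-related to itself.
So F validates K, K4, K45, KD45, S5. The strongest is S5.

S5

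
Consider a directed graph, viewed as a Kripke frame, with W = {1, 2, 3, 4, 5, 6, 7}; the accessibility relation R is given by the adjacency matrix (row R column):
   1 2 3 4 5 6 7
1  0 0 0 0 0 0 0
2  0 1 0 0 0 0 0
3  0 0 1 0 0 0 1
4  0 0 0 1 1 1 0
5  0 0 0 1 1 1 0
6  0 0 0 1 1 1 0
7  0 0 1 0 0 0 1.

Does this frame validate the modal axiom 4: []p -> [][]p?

Yes

By correspondence theory, 4 is valid on a frame iff R is transitive.
Transitive: yes — every two-step R-path is closed by a direct edge.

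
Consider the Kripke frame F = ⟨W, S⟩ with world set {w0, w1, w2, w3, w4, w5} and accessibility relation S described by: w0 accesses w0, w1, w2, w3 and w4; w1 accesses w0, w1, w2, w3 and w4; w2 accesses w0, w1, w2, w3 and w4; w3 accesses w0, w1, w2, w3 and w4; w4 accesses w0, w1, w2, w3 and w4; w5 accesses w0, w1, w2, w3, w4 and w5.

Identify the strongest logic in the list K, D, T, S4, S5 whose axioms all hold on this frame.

Serial (axiom D): yes — every world has a successor (e.g. w0 S w0).
Reflexive (axiom T): yes — every world is S-related to itself.
Transitive (axiom 4): yes — every two-step S-path is closed by a direct edge.
Euclidean (axiom 5): no — w5 S w0 and w5 S w5, but not w0 S w5.
So F validates K, D, T, S4; S5 would additionally require S to be Euclidean. The strongest is S4.

S4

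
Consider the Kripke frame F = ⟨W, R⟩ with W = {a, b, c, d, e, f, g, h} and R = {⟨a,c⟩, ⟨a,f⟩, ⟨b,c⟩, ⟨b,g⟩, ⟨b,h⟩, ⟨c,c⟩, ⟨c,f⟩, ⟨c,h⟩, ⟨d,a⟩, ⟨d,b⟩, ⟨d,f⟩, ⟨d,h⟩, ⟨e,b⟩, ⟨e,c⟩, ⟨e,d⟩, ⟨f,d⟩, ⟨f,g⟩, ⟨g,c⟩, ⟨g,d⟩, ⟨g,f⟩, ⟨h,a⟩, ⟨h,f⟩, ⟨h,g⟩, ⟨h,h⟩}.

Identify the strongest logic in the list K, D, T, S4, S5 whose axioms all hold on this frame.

D

Serial (axiom D): yes — every world has a successor (e.g. a R c).
Reflexive (axiom T): no — a is not related to itself.
Transitive (axiom 4): no — a R c and c R h, but not a R h.
Euclidean (axiom 5): no — a R f and a R c, but not f R c.
So F validates K, D; T would additionally require R to be reflexive. The strongest is D.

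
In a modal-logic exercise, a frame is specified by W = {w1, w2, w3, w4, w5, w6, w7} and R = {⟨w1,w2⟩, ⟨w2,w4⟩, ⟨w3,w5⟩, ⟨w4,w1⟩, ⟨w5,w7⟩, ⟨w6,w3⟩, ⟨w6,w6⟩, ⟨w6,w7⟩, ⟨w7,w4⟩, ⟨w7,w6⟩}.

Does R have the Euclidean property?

No

Euclidean: no — w6 R w3 and w6 R w7, but not w3 R w7.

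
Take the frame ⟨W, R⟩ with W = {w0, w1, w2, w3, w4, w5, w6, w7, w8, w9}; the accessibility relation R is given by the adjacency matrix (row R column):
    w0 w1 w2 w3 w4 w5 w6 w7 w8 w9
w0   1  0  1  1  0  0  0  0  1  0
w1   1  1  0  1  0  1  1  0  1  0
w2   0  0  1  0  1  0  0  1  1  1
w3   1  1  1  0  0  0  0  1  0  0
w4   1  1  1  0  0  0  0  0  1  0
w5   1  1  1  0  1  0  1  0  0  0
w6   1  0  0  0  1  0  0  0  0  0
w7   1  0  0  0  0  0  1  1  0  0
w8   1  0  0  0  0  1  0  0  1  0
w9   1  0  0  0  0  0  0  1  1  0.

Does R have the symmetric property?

No

Symmetric: no — w0 R w2 but not w2 R w0.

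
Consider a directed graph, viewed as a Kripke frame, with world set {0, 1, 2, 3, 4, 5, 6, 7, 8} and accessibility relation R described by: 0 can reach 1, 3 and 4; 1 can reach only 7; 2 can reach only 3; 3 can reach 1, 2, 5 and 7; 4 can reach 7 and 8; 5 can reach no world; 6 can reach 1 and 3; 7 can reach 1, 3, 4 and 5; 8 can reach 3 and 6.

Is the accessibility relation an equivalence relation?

Reflexive: no — 0 is not related to itself.
Symmetric: no — 0 R 1 but not 1 R 0.
Transitive: no — 0 R 1 and 1 R 7, but not 0 R 7.
So R is not an equivalence relation.

No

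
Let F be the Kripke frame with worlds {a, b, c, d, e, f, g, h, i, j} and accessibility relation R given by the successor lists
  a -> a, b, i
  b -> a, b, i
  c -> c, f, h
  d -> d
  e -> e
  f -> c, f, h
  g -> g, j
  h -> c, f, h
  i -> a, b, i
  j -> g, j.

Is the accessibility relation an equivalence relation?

Yes

Reflexive: yes — every world is R-related to itself.
Symmetric: yes — every pair in R has its reverse in R.
Transitive: yes — every two-step R-path is closed by a direct edge.
So R is an equivalence relation.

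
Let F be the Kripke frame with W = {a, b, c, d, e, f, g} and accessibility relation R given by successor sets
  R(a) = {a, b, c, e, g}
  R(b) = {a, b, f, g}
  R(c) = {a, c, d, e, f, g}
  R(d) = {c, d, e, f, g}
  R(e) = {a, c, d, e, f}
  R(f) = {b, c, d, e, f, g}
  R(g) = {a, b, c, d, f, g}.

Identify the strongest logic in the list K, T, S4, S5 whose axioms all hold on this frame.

T

Reflexive (axiom T): yes — every world is R-related to itself.
Transitive (axiom 4): no — a R b and b R f, but not a R f.
Euclidean (axiom 5): no — a R b and a R c, but not b R c.
So F validates K, T; S4 would additionally require R to be transitive. The strongest is T.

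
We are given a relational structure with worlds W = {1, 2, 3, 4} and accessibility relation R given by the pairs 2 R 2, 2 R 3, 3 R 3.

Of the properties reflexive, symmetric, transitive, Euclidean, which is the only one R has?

transitive

Reflexive: no — 1 is not related to itself.
Symmetric: no — 2 R 3 but not 3 R 2.
Transitive: yes — every two-step R-path is closed by a direct edge.
Euclidean: no — 2 R 3 and 2 R 2, but not 3 R 2.
Only transitive holds.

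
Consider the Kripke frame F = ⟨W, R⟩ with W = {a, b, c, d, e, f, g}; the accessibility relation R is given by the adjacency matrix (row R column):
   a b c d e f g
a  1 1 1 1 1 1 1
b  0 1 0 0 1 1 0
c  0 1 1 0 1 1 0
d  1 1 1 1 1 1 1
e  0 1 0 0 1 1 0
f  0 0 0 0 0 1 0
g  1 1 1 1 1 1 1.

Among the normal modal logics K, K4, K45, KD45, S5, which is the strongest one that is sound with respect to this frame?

Transitive (axiom 4): yes — every two-step R-path is closed by a direct edge.
Euclidean (axiom 5): no — a R b and a R c, but not b R c.
Serial (axiom D): yes — every world has a successor (e.g. a R a).
Reflexive (axiom T): yes — every world is R-related to itself.
So F validates K, K4; K45 would additionally require R to be Euclidean. The strongest is K4.

K4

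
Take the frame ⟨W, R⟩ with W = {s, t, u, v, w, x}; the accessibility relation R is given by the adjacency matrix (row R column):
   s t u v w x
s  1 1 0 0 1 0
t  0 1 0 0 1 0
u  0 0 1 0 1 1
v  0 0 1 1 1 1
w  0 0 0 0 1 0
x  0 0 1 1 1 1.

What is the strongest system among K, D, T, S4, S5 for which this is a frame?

T

Serial (axiom D): yes — every world has a successor (e.g. s R s).
Reflexive (axiom T): yes — every world is R-related to itself.
Transitive (axiom 4): no — u R x and x R v, but not u R v.
Euclidean (axiom 5): no — s R w and s R t, but not w R t.
So F validates K, D, T; S4 would additionally require R to be transitive. The strongest is T.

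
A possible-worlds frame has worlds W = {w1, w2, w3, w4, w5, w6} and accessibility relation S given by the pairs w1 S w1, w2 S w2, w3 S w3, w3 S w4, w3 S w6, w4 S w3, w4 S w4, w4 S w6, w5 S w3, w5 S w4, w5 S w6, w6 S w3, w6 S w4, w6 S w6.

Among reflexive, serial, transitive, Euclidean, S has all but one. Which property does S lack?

reflexive

Reflexive: no — w5 is not related to itself.
Serial: yes — every world has a successor (e.g. w1 S w1).
Transitive: yes — every two-step S-path is closed by a direct edge.
Euclidean: yes — any two successors of a common world are S-related.
Only reflexive fails.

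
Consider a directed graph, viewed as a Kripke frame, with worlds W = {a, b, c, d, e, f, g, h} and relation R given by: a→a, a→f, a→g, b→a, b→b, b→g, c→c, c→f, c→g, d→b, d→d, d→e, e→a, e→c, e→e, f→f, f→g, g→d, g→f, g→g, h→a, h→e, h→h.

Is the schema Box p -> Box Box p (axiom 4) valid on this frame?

The schema 4 characterises exactly the transitive frames.
Transitive: no — a R g and g R d, but not a R d.

No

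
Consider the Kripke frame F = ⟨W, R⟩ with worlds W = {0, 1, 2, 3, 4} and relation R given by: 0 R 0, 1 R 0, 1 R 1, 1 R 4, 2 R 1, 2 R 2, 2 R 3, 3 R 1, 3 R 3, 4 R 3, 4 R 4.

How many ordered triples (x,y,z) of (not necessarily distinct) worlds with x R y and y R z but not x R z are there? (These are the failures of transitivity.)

Enumerating: (1,4,3), (2,1,0), (2,1,4), (3,1,0), (3,1,4), (4,3,1).

6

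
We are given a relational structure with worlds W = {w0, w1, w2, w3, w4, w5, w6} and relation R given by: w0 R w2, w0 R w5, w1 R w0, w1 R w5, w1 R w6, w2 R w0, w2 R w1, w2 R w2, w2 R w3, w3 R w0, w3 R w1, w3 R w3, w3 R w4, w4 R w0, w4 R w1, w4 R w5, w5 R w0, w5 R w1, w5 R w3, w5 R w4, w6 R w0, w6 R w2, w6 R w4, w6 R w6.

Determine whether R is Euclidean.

No

Euclidean: no — w0 R w2 and w0 R w5, but not w2 R w5.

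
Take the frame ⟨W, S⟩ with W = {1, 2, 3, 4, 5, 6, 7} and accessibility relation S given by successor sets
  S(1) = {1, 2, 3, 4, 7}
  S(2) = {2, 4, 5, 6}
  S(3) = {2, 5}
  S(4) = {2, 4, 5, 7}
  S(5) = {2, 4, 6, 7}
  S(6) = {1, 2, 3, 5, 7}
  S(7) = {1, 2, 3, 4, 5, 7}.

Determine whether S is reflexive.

No

Reflexive: no — 3 is not related to itself.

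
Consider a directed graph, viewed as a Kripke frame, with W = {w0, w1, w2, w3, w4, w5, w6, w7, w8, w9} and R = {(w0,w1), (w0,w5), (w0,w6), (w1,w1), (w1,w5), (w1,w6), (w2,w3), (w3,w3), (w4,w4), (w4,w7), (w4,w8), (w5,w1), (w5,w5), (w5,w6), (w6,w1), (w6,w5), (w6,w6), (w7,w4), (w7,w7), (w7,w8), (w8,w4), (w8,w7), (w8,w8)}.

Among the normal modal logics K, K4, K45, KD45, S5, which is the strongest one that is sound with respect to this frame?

K45

Transitive (axiom 4): yes — every two-step R-path is closed by a direct edge.
Euclidean (axiom 5): yes — any two successors of a common world are R-related.
Serial (axiom D): no — w9 has no R-successor.
Reflexive (axiom T): no — w0 is not related to itself.
So F validates K, K4, K45; KD45 would additionally require R to be serial. The strongest is K45.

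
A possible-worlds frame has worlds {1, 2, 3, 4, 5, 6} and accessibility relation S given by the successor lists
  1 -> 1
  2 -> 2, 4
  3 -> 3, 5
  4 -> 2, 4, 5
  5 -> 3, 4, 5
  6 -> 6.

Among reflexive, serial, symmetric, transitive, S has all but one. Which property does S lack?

Reflexive: yes — every world is S-related to itself.
Serial: yes — every world has a successor (e.g. 1 S 1).
Symmetric: yes — every pair in S has its reverse in S.
Transitive: no — 2 S 4 and 4 S 5, but not 2 S 5.
Only transitive fails.

transitive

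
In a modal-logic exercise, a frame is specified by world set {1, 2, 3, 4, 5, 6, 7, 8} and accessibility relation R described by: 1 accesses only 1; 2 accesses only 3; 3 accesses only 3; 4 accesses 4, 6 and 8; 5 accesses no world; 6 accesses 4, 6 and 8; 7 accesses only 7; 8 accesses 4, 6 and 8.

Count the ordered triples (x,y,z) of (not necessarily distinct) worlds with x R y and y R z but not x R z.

0

R is transitive; there are no such tuples.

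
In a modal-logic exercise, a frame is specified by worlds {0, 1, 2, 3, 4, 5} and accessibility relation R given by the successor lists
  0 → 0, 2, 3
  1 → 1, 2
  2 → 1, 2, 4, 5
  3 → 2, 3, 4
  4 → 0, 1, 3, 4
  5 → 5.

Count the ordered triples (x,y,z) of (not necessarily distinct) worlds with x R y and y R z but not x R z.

15

Enumerating: (0,2,1), (0,2,4), (0,2,5), (0,3,4), (1,2,4), (1,2,5), (2,4,0), (2,4,3), (3,2,1), (3,2,5), (3,4,0), (3,4,1), (4,0,2), (4,1,2), (4,3,2).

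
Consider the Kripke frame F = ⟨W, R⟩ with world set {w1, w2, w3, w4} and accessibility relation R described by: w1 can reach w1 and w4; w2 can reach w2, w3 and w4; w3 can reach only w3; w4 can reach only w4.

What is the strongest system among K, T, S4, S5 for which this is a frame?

Reflexive (axiom T): yes — every world is R-related to itself.
Transitive (axiom 4): yes — every two-step R-path is closed by a direct edge.
Euclidean (axiom 5): no — w2 R w3 and w2 R w4, but not w3 R w4.
So F validates K, T, S4; S5 would additionally require R to be Euclidean. The strongest is S4.

S4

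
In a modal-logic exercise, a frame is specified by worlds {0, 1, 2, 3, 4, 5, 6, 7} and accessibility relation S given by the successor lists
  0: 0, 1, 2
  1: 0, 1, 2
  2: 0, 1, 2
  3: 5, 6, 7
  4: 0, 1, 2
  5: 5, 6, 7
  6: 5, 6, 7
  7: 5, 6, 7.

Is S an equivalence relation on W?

No

Reflexive: no — 3 is not related to itself.
Symmetric: no — 3 S 5 but not 5 S 3.
Transitive: yes — every two-step S-path is closed by a direct edge.
So S is not an equivalence relation.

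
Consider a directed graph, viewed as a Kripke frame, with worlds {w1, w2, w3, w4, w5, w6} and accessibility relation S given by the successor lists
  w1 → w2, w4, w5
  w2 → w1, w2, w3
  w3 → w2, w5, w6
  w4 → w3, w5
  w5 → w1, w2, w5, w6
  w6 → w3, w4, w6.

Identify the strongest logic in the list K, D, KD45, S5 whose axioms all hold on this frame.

Serial (axiom D): yes — every world has a successor (e.g. w1 S w2).
Euclidean (axiom 5): no — w1 S w2 and w1 S w4, but not w2 S w4.
Transitive (axiom 4): no — w1 S w2 and w2 S w3, but not w1 S w3.
Reflexive (axiom T): no — w1 is not related to itself.
So F validates K, D; KD45 would additionally require S to be Euclidean and transitive. The strongest is D.

D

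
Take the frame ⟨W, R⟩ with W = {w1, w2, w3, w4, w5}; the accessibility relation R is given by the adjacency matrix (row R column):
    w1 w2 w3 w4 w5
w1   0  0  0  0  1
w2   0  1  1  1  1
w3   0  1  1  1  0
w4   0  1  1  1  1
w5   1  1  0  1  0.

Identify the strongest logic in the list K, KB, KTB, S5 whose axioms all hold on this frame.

Symmetric (axiom B): yes — every pair in R has its reverse in R.
Reflexive (axiom T): no — w1 is not related to itself.
Euclidean (axiom 5): no — w2 R w3 and w2 R w5, but not w3 R w5.
So F validates K, KB; KTB would additionally require R to be reflexive. The strongest is KB.

KB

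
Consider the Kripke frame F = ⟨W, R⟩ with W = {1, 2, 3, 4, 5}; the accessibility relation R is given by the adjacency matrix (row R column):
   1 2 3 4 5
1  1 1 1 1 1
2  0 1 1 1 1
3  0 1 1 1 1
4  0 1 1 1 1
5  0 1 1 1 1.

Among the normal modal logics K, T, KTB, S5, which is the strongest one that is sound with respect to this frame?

T

Reflexive (axiom T): yes — every world is R-related to itself.
Symmetric (axiom B): no — 1 R 2 but not 2 R 1.
Euclidean (axiom 5): no — 1 R 2 and 1 R 1, but not 2 R 1.
So F validates K, T; KTB would additionally require R to be symmetric. The strongest is T.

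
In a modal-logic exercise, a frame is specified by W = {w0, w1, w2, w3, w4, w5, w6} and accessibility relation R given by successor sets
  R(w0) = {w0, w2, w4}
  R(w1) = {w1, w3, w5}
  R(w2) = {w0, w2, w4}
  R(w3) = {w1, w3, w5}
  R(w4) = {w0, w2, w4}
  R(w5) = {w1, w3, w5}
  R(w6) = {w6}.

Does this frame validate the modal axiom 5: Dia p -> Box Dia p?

The schema 5 characterises exactly the Euclidean frames.
Euclidean: yes — any two successors of a common world are R-related.

Yes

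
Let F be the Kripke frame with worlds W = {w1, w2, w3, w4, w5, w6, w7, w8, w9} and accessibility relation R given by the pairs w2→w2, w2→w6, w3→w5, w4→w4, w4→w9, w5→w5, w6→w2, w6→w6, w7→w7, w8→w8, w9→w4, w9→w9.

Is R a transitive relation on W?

Transitive: yes — every two-step R-path is closed by a direct edge.

Yes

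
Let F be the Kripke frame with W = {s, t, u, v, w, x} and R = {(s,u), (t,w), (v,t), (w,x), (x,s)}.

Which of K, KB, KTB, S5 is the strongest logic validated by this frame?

Symmetric (axiom B): no — s R u but not u R s.
Reflexive (axiom T): no — s is not related to itself.
Euclidean (axiom 5): no — s R u and s R u, but not u R u.
So F validates K; KB would additionally require R to be symmetric. The strongest is K.

K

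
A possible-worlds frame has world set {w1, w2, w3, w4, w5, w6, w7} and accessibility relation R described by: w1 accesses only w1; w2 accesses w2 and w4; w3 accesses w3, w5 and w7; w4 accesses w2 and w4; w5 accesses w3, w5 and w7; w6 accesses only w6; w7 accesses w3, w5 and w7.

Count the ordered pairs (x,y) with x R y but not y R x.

0

R is symmetric; there are no such tuples.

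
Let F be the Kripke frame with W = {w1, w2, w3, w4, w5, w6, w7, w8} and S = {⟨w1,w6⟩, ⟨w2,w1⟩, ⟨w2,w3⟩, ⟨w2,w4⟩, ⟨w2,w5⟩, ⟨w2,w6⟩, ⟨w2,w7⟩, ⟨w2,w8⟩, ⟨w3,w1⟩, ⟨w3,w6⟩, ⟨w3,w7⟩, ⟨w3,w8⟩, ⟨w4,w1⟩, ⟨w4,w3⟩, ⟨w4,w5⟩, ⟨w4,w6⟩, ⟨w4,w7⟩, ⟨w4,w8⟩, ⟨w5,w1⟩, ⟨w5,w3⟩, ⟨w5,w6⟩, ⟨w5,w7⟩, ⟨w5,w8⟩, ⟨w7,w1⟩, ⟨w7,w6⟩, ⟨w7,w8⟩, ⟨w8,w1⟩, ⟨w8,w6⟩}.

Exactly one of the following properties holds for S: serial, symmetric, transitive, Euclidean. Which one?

Serial: no — w6 has no S-successor.
Symmetric: no — w1 S w6 but not w6 S w1.
Transitive: yes — every two-step S-path is closed by a direct edge.
Euclidean: no — w2 S w1 and w2 S w3, but not w1 S w3.
Only transitive holds.

transitive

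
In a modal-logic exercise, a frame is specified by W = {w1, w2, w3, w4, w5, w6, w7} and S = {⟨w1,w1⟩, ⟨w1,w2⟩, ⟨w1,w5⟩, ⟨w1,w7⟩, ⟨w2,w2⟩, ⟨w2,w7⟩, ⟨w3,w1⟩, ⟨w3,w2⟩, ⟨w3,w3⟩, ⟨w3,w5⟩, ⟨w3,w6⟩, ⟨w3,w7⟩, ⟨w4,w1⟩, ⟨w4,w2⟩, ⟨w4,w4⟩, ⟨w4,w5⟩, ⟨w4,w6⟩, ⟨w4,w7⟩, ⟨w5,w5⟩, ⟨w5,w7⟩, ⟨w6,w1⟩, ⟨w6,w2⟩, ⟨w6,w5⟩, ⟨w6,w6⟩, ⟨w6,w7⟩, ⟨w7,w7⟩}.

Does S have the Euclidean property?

Euclidean: no — w1 S w2 and w1 S w5, but not w2 S w5.

No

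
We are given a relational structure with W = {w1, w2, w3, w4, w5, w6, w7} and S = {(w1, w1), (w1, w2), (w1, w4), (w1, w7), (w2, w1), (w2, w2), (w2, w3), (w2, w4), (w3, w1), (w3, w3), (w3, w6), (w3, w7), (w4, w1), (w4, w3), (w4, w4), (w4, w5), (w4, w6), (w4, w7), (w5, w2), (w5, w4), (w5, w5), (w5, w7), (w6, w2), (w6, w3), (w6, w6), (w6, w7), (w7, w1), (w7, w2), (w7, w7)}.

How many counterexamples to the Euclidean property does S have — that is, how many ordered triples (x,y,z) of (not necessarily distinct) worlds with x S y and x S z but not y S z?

38

Enumerating: (w1,w2,w7), (w1,w4,w2), (w1,w7,w4), (w2,w1,w3), (w2,w3,w2), (w2,w3,w4), (w2,w4,w2), (w3,w1,w3), (w3,w1,w6), (w3,w6,w1), (w3,w7,w3), (w3,w7,w6), … and 26 more.
Total: 38.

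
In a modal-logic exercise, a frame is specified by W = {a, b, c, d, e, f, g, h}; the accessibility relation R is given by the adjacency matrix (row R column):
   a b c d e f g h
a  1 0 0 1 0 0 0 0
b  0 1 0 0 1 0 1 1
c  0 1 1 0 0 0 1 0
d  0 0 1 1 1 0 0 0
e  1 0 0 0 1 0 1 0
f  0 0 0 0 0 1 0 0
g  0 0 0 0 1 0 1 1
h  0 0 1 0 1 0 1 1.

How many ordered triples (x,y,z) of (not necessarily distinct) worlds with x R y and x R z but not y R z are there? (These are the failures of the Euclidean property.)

Enumerating: (a,d,a), (b,e,b), (b,e,h), (b,g,b), (b,h,b), (c,b,c), (c,g,b), (c,g,c), (d,c,d), (d,c,e), (d,e,c), (d,e,d), … and 9 more.
Total: 21.

21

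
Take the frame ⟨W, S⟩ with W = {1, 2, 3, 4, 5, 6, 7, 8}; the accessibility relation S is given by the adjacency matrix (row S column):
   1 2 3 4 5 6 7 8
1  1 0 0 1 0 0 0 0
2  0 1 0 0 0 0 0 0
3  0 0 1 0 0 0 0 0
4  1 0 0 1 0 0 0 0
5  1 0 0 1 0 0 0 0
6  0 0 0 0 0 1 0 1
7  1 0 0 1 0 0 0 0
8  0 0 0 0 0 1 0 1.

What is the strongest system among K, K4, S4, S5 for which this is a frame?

K4

Transitive (axiom 4): yes — every two-step S-path is closed by a direct edge.
Reflexive (axiom T): no — 5 is not related to itself.
Euclidean (axiom 5): yes — any two successors of a common world are S-related.
So F validates K, K4; S4 would additionally require S to be reflexive. The strongest is K4.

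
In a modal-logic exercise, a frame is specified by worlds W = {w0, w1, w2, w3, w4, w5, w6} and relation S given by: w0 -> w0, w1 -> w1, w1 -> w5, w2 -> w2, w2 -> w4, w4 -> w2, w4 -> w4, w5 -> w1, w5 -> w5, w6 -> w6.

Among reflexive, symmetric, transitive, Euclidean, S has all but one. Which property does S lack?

reflexive

Reflexive: no — w3 is not related to itself.
Symmetric: yes — every pair in S has its reverse in S.
Transitive: yes — every two-step S-path is closed by a direct edge.
Euclidean: yes — any two successors of a common world are S-related.
Only reflexive fails.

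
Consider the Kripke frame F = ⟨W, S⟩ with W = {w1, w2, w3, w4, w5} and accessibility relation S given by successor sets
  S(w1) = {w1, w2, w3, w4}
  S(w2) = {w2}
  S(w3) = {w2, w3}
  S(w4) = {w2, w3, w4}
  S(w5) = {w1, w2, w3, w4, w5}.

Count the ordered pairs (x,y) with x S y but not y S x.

10

Enumerating: (w1,w2), (w1,w3), (w1,w4), (w3,w2), (w4,w2), (w4,w3), (w5,w1), (w5,w2), (w5,w3), (w5,w4).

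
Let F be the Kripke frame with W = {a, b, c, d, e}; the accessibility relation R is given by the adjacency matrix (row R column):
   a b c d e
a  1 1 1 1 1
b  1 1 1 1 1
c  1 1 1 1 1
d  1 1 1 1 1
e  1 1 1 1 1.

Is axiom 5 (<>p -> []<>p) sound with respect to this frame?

Yes

Axiom 5 corresponds to the accessibility relation being Euclidean.
Euclidean: yes — any two successors of a common world are R-related.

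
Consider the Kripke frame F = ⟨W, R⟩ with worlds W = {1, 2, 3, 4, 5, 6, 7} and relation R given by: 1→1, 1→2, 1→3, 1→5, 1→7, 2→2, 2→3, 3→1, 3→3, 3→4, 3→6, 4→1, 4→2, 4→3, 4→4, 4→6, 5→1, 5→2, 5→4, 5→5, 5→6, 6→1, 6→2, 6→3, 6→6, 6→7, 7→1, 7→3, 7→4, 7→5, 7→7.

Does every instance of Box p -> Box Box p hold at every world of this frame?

No

Axiom 4 corresponds to the accessibility relation being transitive.
Transitive: no — 1 R 3 and 3 R 4, but not 1 R 4.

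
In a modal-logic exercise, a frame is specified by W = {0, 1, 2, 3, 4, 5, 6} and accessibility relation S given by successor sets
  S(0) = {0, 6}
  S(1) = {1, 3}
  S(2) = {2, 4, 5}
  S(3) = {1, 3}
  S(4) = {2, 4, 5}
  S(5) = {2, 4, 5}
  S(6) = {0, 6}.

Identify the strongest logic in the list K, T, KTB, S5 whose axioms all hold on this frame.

Reflexive (axiom T): yes — every world is S-related to itself.
Symmetric (axiom B): yes — every pair in S has its reverse in S.
Euclidean (axiom 5): yes — any two successors of a common world are S-related.
So F validates K, T, KTB, S5. The strongest is S5.

S5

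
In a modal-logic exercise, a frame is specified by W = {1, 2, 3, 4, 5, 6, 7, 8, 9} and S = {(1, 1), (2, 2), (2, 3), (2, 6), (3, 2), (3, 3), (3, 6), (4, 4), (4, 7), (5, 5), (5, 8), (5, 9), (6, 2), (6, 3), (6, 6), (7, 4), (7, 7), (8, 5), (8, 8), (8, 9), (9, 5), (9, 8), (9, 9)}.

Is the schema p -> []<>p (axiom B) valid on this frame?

Yes

The schema B characterises exactly the symmetric frames.
Symmetric: yes — every pair in S has its reverse in S.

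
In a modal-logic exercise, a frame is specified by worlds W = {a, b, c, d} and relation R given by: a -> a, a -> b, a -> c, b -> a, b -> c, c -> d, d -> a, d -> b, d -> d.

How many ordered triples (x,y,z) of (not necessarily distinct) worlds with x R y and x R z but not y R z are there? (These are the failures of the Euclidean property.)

9

Enumerating: (a,b,b), (a,c,a), (a,c,b), (a,c,c), (b,c,a), (b,c,c), (d,a,d), (d,b,b), (d,b,d).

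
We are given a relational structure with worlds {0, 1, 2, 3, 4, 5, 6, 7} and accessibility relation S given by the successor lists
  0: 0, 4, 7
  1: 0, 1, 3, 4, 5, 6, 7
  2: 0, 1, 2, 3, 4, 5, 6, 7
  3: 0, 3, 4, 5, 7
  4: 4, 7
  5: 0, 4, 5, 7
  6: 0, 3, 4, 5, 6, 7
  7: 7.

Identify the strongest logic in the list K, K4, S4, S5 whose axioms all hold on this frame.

Transitive (axiom 4): yes — every two-step S-path is closed by a direct edge.
Reflexive (axiom T): yes — every world is S-related to itself.
Euclidean (axiom 5): no — 0 S 7 and 0 S 4, but not 7 S 4.
So F validates K, K4, S4; S5 would additionally require S to be Euclidean. The strongest is S4.

S4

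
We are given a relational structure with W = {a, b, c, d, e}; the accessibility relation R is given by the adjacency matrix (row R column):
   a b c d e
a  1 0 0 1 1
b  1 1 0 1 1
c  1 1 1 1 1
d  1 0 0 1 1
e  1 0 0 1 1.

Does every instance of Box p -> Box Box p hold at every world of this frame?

The schema 4 characterises exactly the transitive frames.
Transitive: yes — every two-step R-path is closed by a direct edge.

Yes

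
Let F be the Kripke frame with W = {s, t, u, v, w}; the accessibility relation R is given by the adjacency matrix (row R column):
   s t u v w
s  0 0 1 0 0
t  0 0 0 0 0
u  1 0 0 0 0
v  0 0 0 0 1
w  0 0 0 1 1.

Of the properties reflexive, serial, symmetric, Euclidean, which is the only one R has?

symmetric

Reflexive: no — s is not related to itself.
Serial: no — t has no R-successor.
Symmetric: yes — every pair in R has its reverse in R.
Euclidean: no — s R u and s R u, but not u R u.
Only symmetric holds.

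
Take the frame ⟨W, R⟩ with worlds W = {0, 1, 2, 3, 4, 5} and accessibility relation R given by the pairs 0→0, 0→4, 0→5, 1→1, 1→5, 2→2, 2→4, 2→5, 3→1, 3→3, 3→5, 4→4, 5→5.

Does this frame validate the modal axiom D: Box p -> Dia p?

Yes

Axiom D corresponds to the accessibility relation being serial.
Serial: yes — every world has a successor (e.g. 0 R 0).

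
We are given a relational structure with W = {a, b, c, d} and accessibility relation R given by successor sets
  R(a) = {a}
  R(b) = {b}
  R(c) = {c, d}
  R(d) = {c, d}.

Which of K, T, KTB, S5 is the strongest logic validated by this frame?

S5

Reflexive (axiom T): yes — every world is R-related to itself.
Symmetric (axiom B): yes — every pair in R has its reverse in R.
Euclidean (axiom 5): yes — any two successors of a common world are R-related.
So F validates K, T, KTB, S5. The strongest is S5.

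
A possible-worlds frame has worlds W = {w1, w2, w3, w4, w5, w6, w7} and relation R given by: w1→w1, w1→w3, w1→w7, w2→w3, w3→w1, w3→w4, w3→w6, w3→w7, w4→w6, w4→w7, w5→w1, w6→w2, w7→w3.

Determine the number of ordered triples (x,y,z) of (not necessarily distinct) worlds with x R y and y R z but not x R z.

Enumerating: (w1,w3,w4), (w1,w3,w6), (w2,w3,w1), (w2,w3,w4), (w2,w3,w6), (w2,w3,w7), (w3,w1,w3), (w3,w6,w2), (w3,w7,w3), (w4,w6,w2), (w4,w7,w3), (w5,w1,w3), (w5,w1,w7), (w6,w2,w3), (w7,w3,w1), (w7,w3,w4), (w7,w3,w6), (w7,w3,w7).

18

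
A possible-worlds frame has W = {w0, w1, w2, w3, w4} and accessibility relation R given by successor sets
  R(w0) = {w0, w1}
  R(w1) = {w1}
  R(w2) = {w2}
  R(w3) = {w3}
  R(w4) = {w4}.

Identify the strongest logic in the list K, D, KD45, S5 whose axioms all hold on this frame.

D

Serial (axiom D): yes — every world has a successor (e.g. w0 R w0).
Euclidean (axiom 5): no — w0 R w1 and w0 R w0, but not w1 R w0.
Transitive (axiom 4): yes — every two-step R-path is closed by a direct edge.
Reflexive (axiom T): yes — every world is R-related to itself.
So F validates K, D; KD45 would additionally require R to be Euclidean. The strongest is D.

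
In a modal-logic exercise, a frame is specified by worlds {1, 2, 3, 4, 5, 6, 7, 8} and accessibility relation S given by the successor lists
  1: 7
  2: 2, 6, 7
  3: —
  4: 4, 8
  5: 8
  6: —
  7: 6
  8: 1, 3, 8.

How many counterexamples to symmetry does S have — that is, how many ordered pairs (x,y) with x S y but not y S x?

Enumerating: (1,7), (2,6), (2,7), (4,8), (5,8), (7,6), (8,1), (8,3).

8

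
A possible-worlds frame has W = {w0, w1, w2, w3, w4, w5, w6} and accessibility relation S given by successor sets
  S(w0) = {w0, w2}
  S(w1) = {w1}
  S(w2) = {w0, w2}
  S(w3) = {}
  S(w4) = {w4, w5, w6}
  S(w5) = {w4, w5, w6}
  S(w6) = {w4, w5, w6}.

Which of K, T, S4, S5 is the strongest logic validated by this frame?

K

Reflexive (axiom T): no — w3 is not related to itself.
Transitive (axiom 4): yes — every two-step S-path is closed by a direct edge.
Euclidean (axiom 5): yes — any two successors of a common world are S-related.
So F validates K; T would additionally require S to be reflexive. The strongest is K.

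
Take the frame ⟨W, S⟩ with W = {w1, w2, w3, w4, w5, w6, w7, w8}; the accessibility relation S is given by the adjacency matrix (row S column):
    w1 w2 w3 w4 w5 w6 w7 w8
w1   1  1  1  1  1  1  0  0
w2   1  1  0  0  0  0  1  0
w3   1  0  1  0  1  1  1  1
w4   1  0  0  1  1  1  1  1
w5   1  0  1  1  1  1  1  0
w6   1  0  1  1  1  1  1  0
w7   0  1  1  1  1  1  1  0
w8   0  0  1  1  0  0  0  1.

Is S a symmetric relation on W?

Symmetric: yes — every pair in S has its reverse in S.

Yes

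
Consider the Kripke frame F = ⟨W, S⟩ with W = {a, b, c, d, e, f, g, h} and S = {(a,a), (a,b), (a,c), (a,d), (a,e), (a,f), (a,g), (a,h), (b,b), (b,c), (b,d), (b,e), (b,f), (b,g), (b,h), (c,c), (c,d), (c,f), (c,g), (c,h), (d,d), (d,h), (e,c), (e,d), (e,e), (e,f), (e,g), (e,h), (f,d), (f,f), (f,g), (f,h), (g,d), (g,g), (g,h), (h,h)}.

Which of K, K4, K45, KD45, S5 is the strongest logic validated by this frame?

K4

Transitive (axiom 4): yes — every two-step S-path is closed by a direct edge.
Euclidean (axiom 5): no — a S c and a S b, but not c S b.
Serial (axiom D): yes — every world has a successor (e.g. a S a).
Reflexive (axiom T): yes — every world is S-related to itself.
So F validates K, K4; K45 would additionally require S to be Euclidean. The strongest is K4.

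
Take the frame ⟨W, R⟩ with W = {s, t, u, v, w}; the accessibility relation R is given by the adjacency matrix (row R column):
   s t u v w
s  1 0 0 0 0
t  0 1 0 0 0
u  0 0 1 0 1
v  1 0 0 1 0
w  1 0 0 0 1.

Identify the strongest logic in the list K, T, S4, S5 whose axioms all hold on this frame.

Reflexive (axiom T): yes — every world is R-related to itself.
Transitive (axiom 4): no — u R w and w R s, but not u R s.
Euclidean (axiom 5): no — u R w and u R u, but not w R u.
So F validates K, T; S4 would additionally require R to be transitive. The strongest is T.

T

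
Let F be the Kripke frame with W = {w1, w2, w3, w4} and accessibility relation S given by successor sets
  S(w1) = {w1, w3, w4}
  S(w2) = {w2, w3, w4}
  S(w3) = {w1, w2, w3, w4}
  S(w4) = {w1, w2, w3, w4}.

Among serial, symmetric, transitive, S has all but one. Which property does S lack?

transitive

Serial: yes — every world has a successor (e.g. w1 S w1).
Symmetric: yes — every pair in S has its reverse in S.
Transitive: no — w1 S w3 and w3 S w2, but not w1 S w2.
Only transitive fails.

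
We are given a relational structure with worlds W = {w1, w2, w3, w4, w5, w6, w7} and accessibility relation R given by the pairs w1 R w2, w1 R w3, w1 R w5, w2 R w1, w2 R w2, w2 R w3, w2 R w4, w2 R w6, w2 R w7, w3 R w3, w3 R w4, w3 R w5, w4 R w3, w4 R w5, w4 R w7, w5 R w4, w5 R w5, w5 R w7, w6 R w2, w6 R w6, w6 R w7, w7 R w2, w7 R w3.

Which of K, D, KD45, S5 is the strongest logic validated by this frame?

Serial (axiom D): yes — every world has a successor (e.g. w1 R w2).
Euclidean (axiom 5): no — w1 R w2 and w1 R w5, but not w2 R w5.
Transitive (axiom 4): no — w1 R w2 and w2 R w4, but not w1 R w4.
Reflexive (axiom T): no — w1 is not related to itself.
So F validates K, D; KD45 would additionally require R to be Euclidean and transitive. The strongest is D.

D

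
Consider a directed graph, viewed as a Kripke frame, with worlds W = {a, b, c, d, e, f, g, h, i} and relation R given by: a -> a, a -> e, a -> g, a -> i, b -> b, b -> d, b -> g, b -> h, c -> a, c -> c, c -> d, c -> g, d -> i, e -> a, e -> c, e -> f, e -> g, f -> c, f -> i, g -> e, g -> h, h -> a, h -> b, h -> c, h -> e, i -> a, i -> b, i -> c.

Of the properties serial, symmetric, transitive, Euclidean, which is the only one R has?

serial

Serial: yes — every world has a successor (e.g. a R a).
Symmetric: no — a R g but not g R a.
Transitive: no — a R e and e R c, but not a R c.
Euclidean: no — a R e and a R i, but not e R i.
Only serial holds.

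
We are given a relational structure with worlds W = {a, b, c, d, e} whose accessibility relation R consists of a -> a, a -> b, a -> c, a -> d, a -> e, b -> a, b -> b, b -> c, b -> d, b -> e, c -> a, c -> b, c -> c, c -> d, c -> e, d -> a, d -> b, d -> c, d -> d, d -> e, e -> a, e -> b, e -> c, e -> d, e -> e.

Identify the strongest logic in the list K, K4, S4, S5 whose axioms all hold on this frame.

S5

Transitive (axiom 4): yes — every two-step R-path is closed by a direct edge.
Reflexive (axiom T): yes — every world is R-related to itself.
Euclidean (axiom 5): yes — any two successors of a common world are R-related.
So F validates K, K4, S4, S5. The strongest is S5.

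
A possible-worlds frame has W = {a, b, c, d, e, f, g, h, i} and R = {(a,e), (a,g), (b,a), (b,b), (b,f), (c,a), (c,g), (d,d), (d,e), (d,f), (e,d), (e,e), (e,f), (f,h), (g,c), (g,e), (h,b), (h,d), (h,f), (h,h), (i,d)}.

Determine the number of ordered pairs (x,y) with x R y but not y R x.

11

Enumerating: (a,e), (a,g), (b,a), (b,f), (c,a), (d,f), (e,f), (g,e), (h,b), (h,d), (i,d).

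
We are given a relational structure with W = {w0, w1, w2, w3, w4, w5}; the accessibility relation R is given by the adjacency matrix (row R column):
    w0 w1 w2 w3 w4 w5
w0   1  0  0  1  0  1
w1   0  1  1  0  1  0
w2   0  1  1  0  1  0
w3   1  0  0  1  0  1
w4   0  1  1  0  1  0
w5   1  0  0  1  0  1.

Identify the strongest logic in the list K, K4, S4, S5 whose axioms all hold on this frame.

Transitive (axiom 4): yes — every two-step R-path is closed by a direct edge.
Reflexive (axiom T): yes — every world is R-related to itself.
Euclidean (axiom 5): yes — any two successors of a common world are R-related.
So F validates K, K4, S4, S5. The strongest is S5.

S5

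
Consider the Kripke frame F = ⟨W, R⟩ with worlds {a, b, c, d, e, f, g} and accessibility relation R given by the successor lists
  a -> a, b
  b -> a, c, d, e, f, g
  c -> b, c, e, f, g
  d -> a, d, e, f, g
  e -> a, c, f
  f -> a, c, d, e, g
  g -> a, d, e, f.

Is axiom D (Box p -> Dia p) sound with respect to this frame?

Yes

The schema D characterises exactly the serial frames.
Serial: yes — every world has a successor (e.g. a R a).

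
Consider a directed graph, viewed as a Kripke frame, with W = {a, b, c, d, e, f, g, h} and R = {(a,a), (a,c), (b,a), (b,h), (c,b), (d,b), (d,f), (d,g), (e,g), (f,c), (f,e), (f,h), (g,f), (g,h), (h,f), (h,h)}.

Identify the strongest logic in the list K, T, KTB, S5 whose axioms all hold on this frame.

K

Reflexive (axiom T): no — b is not related to itself.
Symmetric (axiom B): no — a R c but not c R a.
Euclidean (axiom 5): no — b R a and b R h, but not a R h.
So F validates K; T would additionally require R to be reflexive. The strongest is K.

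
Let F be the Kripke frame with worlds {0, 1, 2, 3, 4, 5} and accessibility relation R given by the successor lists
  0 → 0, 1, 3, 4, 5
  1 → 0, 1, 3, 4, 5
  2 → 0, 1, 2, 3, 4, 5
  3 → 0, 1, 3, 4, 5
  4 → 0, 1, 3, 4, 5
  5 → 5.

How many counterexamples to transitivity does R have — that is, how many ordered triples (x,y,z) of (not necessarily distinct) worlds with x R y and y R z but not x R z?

R is transitive; there are no such tuples.

0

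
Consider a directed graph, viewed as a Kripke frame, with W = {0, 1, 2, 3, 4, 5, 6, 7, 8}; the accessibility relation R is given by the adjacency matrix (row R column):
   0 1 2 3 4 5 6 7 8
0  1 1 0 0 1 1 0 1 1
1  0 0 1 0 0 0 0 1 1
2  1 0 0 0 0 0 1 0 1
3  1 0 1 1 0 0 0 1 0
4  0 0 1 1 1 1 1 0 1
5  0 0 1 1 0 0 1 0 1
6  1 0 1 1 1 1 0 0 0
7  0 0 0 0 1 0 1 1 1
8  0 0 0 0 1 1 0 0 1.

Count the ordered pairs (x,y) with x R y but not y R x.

23

Enumerating: (0,1), (0,4), (0,5), (0,7), (0,8), (1,2), (1,7), (1,8), (2,0), (2,8), (3,0), (3,2), … and 11 more.
Total: 23.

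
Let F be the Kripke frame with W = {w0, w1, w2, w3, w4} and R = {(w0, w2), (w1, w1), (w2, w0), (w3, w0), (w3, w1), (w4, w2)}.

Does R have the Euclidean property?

Euclidean: no — w3 R w0 and w3 R w1, but not w0 R w1.

No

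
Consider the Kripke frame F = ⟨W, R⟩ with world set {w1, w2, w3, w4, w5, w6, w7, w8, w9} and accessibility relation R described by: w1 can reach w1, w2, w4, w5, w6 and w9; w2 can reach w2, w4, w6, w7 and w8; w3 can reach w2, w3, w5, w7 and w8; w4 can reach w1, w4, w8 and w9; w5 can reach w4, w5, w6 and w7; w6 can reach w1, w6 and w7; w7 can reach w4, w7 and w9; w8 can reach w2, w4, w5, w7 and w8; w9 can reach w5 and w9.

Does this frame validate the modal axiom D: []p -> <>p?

Yes

Axiom D corresponds to the accessibility relation being serial.
Serial: yes — every world has a successor (e.g. w1 R w1).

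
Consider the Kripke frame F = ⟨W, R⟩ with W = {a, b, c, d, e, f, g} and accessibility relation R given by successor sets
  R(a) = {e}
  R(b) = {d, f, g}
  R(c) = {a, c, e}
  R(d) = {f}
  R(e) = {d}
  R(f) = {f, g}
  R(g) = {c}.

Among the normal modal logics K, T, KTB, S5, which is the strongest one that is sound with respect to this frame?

K

Reflexive (axiom T): no — a is not related to itself.
Symmetric (axiom B): no — a R e but not e R a.
Euclidean (axiom 5): no — b R d and b R g, but not d R g.
So F validates K; T would additionally require R to be reflexive. The strongest is K.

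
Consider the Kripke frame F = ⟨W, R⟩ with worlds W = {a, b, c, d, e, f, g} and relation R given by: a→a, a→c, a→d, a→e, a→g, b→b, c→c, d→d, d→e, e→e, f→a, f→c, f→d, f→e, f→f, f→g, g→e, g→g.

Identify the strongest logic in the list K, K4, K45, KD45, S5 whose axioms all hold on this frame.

K4

Transitive (axiom 4): yes — every two-step R-path is closed by a direct edge.
Euclidean (axiom 5): no — a R c and a R d, but not c R d.
Serial (axiom D): yes — every world has a successor (e.g. a R a).
Reflexive (axiom T): yes — every world is R-related to itself.
So F validates K, K4; K45 would additionally require R to be Euclidean. The strongest is K4.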